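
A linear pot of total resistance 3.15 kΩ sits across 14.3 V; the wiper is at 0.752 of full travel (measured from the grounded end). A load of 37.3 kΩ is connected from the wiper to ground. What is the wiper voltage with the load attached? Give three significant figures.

The wiper splits the pot into (1−α)R = 781.2 Ω above and αR = 2369 Ω below.
Lower section ‖ load = 2227 Ω.
V_wiper = 14.3 × 2227/(781.2 + 2227) = 10.6 V.

V ≈ 10.6 V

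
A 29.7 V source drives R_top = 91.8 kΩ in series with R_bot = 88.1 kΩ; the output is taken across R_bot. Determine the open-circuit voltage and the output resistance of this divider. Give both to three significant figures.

V_th = 14.5 V, R_th = 45.0 kΩ

V_th is the open-circuit tap voltage: 29.7 × 88.1/(91.8 + 88.1) = 14.5 V.
With the supply zeroed, R_top and R_bot appear in parallel from the tap: R_th = R_top‖R_bot = (91.8 × 88.1)/179.9 = 45.0 kΩ.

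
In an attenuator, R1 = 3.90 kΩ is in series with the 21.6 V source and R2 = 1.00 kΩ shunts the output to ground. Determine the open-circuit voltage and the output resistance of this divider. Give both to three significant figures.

V_th is the open-circuit tap voltage: 21.6 × 1.00/(3.90 + 1.00) = 4.41 V.
With the supply zeroed, R1 and R2 appear in parallel from the tap: R_th = R1‖R2 = (3.90 × 1.00)/4.900 = 796 Ω.

V_th = 4.41 V, R_th = 796 Ω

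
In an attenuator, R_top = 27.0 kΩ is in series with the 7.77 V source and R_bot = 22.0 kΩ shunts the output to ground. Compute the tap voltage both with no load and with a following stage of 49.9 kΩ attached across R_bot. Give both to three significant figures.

Open-circuit: V = 7.77 × 22.0/(27.0 + 22.0) = 3.49 V.
With the load, R_bot becomes R_bot‖R_L = 15.27 kΩ, so V = 7.77 × 15.27/42.27 = 2.81 V.

Unloaded: 3.49 V; loaded: 2.81 V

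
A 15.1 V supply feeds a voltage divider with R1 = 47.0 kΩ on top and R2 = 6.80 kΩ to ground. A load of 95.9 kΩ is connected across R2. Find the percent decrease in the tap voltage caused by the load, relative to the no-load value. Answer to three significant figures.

The divider's output (Thévenin) resistance is R1‖R2 = 5.941 kΩ.
Fractional drop under load = R_th/(R_th + R_L) = 5.941 / (5.941 + 95.9) = 0.05833.
So the output falls by 5.83 %.

5.83 %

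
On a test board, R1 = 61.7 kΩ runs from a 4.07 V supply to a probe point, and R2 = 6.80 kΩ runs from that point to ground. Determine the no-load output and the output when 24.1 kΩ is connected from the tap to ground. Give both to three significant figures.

Unloaded: 0.404 V; loaded: 0.322 V

Open-circuit: V = 4.07 × 6.80/(61.7 + 6.80) = 0.404 V.
With the load, R2 becomes R2‖R_L = 5.304 kΩ, so V = 4.07 × 5.304/67.00 = 0.322 V.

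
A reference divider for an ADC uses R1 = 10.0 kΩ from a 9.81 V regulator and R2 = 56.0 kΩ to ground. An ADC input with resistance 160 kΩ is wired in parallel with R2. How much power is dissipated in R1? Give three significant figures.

Total resistance from the source is R1 + (R2‖R_L) = 51.48 kΩ, so I = 9.81/51.48 kΩ = 0.1906 mA.
P = I²·R1 = (0.1906 mA)² × 10.0 kΩ = 0.363 mW.

P ≈ 0.363 mW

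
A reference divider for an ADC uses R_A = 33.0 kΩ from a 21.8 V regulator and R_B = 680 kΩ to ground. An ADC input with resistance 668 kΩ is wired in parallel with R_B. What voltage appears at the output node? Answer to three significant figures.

The load sits in parallel with R_B: R_B‖R_L = (680 × 668) / (680 + 668) = 337.0 kΩ.
V_out = 21.8 × 337.0 / (33.0 + 337.0) = 21.8 × 337.0/370.0 = 19.9 V.

V_out ≈ 19.9 V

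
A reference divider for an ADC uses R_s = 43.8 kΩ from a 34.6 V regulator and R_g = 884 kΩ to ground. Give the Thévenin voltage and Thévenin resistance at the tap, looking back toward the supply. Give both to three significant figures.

V_th = 33.0 V, R_th = 41.7 kΩ

V_th is the open-circuit tap voltage: 34.6 × 884/(43.8 + 884) = 33.0 V.
With the supply zeroed, R_s and R_g appear in parallel from the tap: R_th = R_s‖R_g = (43.8 × 884)/927.8 = 41.7 kΩ.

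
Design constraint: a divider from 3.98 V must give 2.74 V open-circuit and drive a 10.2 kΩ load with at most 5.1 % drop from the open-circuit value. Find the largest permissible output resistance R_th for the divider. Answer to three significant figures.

R_th ≤ 548 Ω

Loading drop = R_th/(R_th + R_L) ≤ 0.0510, so R_th ≤ R_L · ε/(1−ε) = 10.2 kΩ × 0.0510/0.9490 = 548 Ω.
(Any R1, R2 with R2/(R1+R2) = 0.688 and R1‖R2 ≤ 548 Ω will meet the spec.)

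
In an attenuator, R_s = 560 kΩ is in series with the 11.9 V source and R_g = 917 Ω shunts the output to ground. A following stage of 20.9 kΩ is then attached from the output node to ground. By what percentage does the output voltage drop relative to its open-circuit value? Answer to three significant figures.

4.20 %

The divider's output (Thévenin) resistance is R_s‖R_g = 915.5 Ω.
Fractional drop under load = R_th/(R_th + R_L) = 915.5 / (915.5 + 20900) = 0.04197.
So the output falls by 4.20 %.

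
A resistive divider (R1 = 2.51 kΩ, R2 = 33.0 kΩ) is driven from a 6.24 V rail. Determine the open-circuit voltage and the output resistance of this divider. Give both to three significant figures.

V_th is the open-circuit tap voltage: 6.24 × 33.0/(2.51 + 33.0) = 5.80 V.
With the supply zeroed, R1 and R2 appear in parallel from the tap: R_th = R1‖R2 = (2.51 × 33.0)/35.51 = 2.33 kΩ.

V_th = 5.80 V, R_th = 2.33 kΩ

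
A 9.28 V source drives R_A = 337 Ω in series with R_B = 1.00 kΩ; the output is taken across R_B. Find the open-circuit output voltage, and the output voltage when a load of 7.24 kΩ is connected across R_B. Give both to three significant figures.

Open-circuit: V = 9.28 × 1000/(337 + 1000) = 6.94 V.
With the load, R_B becomes R_B‖R_L = 878.6 Ω, so V = 9.28 × 878.6/1216 = 6.71 V.

Unloaded: 6.94 V; loaded: 6.71 V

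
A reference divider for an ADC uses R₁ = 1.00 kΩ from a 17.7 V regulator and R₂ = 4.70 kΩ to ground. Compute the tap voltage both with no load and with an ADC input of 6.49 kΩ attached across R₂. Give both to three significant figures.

Unloaded: 14.6 V; loaded: 12.9 V

Open-circuit: V = 17.7 × 4.70/(1.00 + 4.70) = 14.6 V.
With the load, R₂ becomes R₂‖R_L = 2.726 kΩ, so V = 17.7 × 2.726/3.726 = 12.9 V.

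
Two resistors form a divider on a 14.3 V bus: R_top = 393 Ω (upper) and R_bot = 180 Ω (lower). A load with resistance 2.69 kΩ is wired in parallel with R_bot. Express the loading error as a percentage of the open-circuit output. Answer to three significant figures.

4.39 %

The divider's output (Thévenin) resistance is R_top‖R_bot = 123.5 Ω.
Fractional drop under load = R_th/(R_th + R_L) = 123.5 / (123.5 + 2690) = 0.04388.
So the output falls by 4.39 %.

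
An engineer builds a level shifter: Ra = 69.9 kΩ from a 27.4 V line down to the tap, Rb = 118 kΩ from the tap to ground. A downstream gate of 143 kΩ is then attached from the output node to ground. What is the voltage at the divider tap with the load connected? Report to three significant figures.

The load sits in parallel with Rb: Rb‖R_L = (118 × 143) / (118 + 143) = 64.65 kΩ.
V_out = 27.4 × 64.65 / (69.9 + 64.65) = 27.4 × 64.65/134.6 = 13.2 V.

V_out ≈ 13.2 V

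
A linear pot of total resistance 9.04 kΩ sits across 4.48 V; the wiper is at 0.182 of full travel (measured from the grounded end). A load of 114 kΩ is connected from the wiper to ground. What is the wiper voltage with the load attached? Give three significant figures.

The wiper splits the pot into (1−α)R = 7.395 kΩ above and αR = 1.645 kΩ below.
Lower section ‖ load = 1.622 kΩ.
V_wiper = 4.48 × 1.622/(7.395 + 1.622) = 0.806 V.

V ≈ 0.806 V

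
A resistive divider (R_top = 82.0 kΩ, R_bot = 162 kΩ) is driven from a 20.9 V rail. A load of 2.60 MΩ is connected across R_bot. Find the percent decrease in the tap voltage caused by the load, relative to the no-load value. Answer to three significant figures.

2.05 %

The divider's output (Thévenin) resistance is R_top‖R_bot = 54.44 kΩ.
Fractional drop under load = R_th/(R_th + R_L) = 54.44 / (54.44 + 2600) = 0.02051.
So the output falls by 2.05 %.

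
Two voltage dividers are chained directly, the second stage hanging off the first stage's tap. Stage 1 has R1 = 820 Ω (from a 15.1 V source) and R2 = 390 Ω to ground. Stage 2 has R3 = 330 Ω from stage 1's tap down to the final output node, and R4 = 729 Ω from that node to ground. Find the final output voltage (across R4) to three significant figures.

Stage 2 presents R3+R4 = 1059 Ω as a load on stage 1's tap.
Stage 1's lower leg becomes R2‖(R3+R4) = 285.0 Ω, so V_mid = 15.1 × 285.0/1105 = 3.895 V.
Stage 2 is itself unloaded: V_out = V_mid × R4/(R3+R4) = 3.895 × 729/1059 = 2.68 V.

V_out ≈ 2.68 V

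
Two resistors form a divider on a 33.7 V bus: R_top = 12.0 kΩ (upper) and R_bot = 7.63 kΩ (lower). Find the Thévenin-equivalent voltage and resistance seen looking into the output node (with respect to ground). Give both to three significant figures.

V_th is the open-circuit tap voltage: 33.7 × 7.63/(12.0 + 7.63) = 13.1 V.
With the supply zeroed, R_top and R_bot appear in parallel from the tap: R_th = R_top‖R_bot = (12.0 × 7.63)/19.63 = 4.66 kΩ.

V_th = 13.1 V, R_th = 4.66 kΩ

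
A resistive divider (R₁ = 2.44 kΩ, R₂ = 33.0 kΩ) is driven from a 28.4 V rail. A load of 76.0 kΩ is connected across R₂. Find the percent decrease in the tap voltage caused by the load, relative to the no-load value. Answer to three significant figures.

2.90 %

The divider's output (Thévenin) resistance is R₁‖R₂ = 2.272 kΩ.
Fractional drop under load = R_th/(R_th + R_L) = 2.272 / (2.272 + 76.0) = 0.02903.
So the output falls by 2.90 %.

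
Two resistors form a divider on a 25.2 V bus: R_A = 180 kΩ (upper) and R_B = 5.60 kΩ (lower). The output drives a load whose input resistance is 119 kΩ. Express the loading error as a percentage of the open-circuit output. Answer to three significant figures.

The divider's output (Thévenin) resistance is R_A‖R_B = 5.431 kΩ.
Fractional drop under load = R_th/(R_th + R_L) = 5.431 / (5.431 + 119) = 0.04365.
So the output falls by 4.36 %.

4.36 %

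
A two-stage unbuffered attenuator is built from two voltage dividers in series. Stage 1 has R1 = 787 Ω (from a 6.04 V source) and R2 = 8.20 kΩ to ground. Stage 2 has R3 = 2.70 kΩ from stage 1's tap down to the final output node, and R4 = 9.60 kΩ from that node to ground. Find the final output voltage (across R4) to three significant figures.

Stage 2 presents R3+R4 = 12300 Ω as a load on stage 1's tap.
Stage 1's lower leg becomes R2‖(R3+R4) = 4920 Ω, so V_mid = 6.04 × 4920/5707 = 5.207 V.
Stage 2 is itself unloaded: V_out = V_mid × R4/(R3+R4) = 5.207 × 9600/12300 = 4.06 V.

V_out ≈ 4.06 V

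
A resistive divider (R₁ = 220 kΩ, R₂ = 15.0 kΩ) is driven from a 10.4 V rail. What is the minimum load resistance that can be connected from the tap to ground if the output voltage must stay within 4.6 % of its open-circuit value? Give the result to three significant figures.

R_L(min) ≈ 291 kΩ

Output resistance R_th = R₁‖R₂ = (220 × 15.0)/235.0 = 14.04 kΩ.
The fractional drop is R_th/(R_th + R_L); requiring this ≤ 0.0460 gives R_L ≥ R_th(1/0.0460 − 1) = 14.04 × 20.74 = 291 kΩ.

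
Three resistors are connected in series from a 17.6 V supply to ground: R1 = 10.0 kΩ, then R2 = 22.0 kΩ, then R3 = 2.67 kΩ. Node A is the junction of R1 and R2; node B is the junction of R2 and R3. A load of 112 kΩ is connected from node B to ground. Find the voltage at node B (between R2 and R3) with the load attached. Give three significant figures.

V ≈ 1.33 V

At node B, R3 is in parallel with the load: R3‖R_L = 2.608 kΩ.
Below node A the resistance is R2 + (R3‖R_L) = 24.61 kΩ, so V_A = 17.6 × 24.61/34.61 = 12.51 V.
Then V_B = V_A × (R3‖R_L)/(R2 + R3‖R_L) = 12.51 × 2.608/24.61 = 1.33 V.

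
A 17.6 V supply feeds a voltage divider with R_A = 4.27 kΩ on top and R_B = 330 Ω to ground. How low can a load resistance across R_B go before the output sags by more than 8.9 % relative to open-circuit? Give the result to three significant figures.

Output resistance R_th = R_A‖R_B = (4270 × 330)/4600 = 306.3 Ω.
The fractional drop is R_th/(R_th + R_L); requiring this ≤ 0.0890 gives R_L ≥ R_th(1/0.0890 − 1) = 306.3 × 10.24 = 3.14 kΩ.

R_L(min) ≈ 3.14 kΩ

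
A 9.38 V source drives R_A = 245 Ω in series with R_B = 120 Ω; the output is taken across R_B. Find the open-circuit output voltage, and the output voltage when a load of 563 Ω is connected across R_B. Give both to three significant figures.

Unloaded: 3.08 V; loaded: 2.70 V

Open-circuit: V = 9.38 × 120/(245 + 120) = 3.08 V.
With the load, R_B becomes R_B‖R_L = 98.92 Ω, so V = 9.38 × 98.92/343.9 = 2.70 V.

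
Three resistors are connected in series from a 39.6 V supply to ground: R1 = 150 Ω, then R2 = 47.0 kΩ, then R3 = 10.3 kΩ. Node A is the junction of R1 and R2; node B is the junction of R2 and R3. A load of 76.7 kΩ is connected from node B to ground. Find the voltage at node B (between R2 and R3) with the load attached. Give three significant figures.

V ≈ 6.39 V

At node B, R3 is in parallel with the load: R3‖R_L = 9081 Ω.
Below node A the resistance is R2 + (R3‖R_L) = 56080 Ω, so V_A = 39.6 × 56080/56230 = 39.49 V.
Then V_B = V_A × (R3‖R_L)/(R2 + R3‖R_L) = 39.49 × 9081/56080 = 6.39 V.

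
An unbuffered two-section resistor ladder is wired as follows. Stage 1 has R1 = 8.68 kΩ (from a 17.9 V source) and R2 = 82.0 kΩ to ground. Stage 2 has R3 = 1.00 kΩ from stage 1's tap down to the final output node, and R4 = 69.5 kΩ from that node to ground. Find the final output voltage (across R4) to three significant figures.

Stage 2 presents R3+R4 = 70.50 kΩ as a load on stage 1's tap.
Stage 1's lower leg becomes R2‖(R3+R4) = 37.91 kΩ, so V_mid = 17.9 × 37.91/46.59 = 14.56 V.
Stage 2 is itself unloaded: V_out = V_mid × R4/(R3+R4) = 14.56 × 69.5/70.50 = 14.4 V.

V_out ≈ 14.4 V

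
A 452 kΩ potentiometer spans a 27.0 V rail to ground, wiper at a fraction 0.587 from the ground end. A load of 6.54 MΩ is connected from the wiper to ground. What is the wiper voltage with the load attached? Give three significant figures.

The wiper splits the pot into (1−α)R = 186.7 kΩ above and αR = 265.3 kΩ below.
Lower section ‖ load = 255.0 kΩ.
V_wiper = 27.0 × 255.0/(186.7 + 255.0) = 15.6 V.

V ≈ 15.6 V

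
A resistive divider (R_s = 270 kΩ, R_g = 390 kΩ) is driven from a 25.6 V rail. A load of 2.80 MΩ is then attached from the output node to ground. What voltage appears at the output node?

The load sits in parallel with R_g: R_g‖R_L = (390 × 2800) / (390 + 2800) = 342.3 kΩ.
V_out = 25.6 × 342.3 / (270 + 342.3) = 25.6 × 342.3/612.3 = 14.3 V.
(Unloaded it would have been 15.1 V.)

V_out ≈ 14.3 V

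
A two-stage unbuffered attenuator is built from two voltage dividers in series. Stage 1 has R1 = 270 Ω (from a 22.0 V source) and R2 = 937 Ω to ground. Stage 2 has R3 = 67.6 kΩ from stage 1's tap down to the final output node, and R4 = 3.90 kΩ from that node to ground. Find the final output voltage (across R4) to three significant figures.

Stage 2 presents R3+R4 = 71500 Ω as a load on stage 1's tap.
Stage 1's lower leg becomes R2‖(R3+R4) = 924.9 Ω, so V_mid = 22.0 × 924.9/1195 = 17.03 V.
Stage 2 is itself unloaded: V_out = V_mid × R4/(R3+R4) = 17.03 × 3900/71500 = 0.929 V.

V_out ≈ 0.929 V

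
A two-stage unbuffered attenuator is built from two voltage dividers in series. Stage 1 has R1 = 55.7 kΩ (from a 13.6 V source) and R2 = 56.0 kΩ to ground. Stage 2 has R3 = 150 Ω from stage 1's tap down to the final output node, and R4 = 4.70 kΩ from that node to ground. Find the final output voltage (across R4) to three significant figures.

Stage 2 presents R3+R4 = 4850 Ω as a load on stage 1's tap.
Stage 1's lower leg becomes R2‖(R3+R4) = 4463 Ω, so V_mid = 13.6 × 4463/60160 = 1.009 V.
Stage 2 is itself unloaded: V_out = V_mid × R4/(R3+R4) = 1.009 × 4700/4850 = 0.978 V.

V_out ≈ 0.978 V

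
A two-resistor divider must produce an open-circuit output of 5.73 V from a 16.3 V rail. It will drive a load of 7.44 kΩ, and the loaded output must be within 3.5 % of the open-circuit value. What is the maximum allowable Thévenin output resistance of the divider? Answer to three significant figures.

R_th ≤ 270 Ω

Loading drop = R_th/(R_th + R_L) ≤ 0.0350, so R_th ≤ R_L · ε/(1−ε) = 7.44 kΩ × 0.0350/0.9650 = 270 Ω.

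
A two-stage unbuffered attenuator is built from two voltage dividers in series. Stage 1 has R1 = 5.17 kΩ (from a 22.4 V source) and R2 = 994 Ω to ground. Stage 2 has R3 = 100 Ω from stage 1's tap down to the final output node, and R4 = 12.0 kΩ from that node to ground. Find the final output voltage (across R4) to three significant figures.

Stage 2 presents R3+R4 = 12100 Ω as a load on stage 1's tap.
Stage 1's lower leg becomes R2‖(R3+R4) = 918.5 Ω, so V_mid = 22.4 × 918.5/6089 = 3.379 V.
Stage 2 is itself unloaded: V_out = V_mid × R4/(R3+R4) = 3.379 × 12000/12100 = 3.35 V.

V_out ≈ 3.35 V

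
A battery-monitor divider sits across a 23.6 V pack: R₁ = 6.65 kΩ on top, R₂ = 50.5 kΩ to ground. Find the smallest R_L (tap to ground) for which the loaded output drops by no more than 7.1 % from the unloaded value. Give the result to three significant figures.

R_L(min) ≈ 76.9 kΩ

Output resistance R_th = R₁‖R₂ = (6.65 × 50.5)/57.15 = 5.876 kΩ.
The fractional drop is R_th/(R_th + R_L); requiring this ≤ 0.0710 gives R_L ≥ R_th(1/0.0710 − 1) = 5.876 × 13.08 = 76.9 kΩ.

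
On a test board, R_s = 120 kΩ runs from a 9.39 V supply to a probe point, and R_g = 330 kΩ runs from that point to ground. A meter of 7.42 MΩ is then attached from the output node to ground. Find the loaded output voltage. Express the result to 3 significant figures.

The load sits in parallel with R_g: R_g‖R_L = (330 × 7420) / (330 + 7420) = 315.9 kΩ.
V_out = 9.39 × 315.9 / (120 + 315.9) = 9.39 × 315.9/435.9 = 6.81 V.
(Unloaded it would have been 6.89 V.)

V_out ≈ 6.81 V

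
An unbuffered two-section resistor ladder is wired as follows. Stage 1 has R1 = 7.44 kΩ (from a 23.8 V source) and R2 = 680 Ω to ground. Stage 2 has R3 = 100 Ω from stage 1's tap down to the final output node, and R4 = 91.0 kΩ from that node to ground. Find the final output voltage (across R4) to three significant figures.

Stage 2 presents R3+R4 = 91100 Ω as a load on stage 1's tap.
Stage 1's lower leg becomes R2‖(R3+R4) = 675.0 Ω, so V_mid = 23.8 × 675.0/8115 = 1.980 V.
Stage 2 is itself unloaded: V_out = V_mid × R4/(R3+R4) = 1.980 × 91000/91100 = 1.98 V.

V_out ≈ 1.98 V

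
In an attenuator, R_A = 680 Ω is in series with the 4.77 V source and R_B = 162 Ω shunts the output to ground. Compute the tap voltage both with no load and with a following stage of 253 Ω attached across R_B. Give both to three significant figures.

Open-circuit: V = 4.77 × 162/(680 + 162) = 0.918 V.
With the load, R_B becomes R_B‖R_L = 98.76 Ω, so V = 4.77 × 98.76/778.8 = 0.605 V.

Unloaded: 0.918 V; loaded: 0.605 V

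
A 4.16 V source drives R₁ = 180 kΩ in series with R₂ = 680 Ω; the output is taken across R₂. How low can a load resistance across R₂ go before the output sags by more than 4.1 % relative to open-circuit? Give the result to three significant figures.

R_L(min) ≈ 15.8 kΩ

Output resistance R_th = R₁‖R₂ = (180000 × 680)/180700 = 677.4 Ω.
The fractional drop is R_th/(R_th + R_L); requiring this ≤ 0.0410 gives R_L ≥ R_th(1/0.0410 − 1) = 677.4 × 23.39 = 15.8 kΩ.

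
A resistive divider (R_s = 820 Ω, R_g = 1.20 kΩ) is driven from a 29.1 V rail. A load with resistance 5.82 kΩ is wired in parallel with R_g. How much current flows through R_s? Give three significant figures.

I ≈ 16.0 mA

R_g‖R_L = 994.9 Ω, so the source sees R_s + R_g‖R_L = 1815 Ω.
I = 29.1 V / 1815 Ω = 16.0 mA.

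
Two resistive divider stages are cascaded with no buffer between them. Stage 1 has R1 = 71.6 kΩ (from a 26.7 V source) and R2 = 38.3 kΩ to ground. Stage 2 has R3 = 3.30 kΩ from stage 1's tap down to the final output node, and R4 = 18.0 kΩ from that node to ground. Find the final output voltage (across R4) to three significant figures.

Stage 2 presents R3+R4 = 21.30 kΩ as a load on stage 1's tap.
Stage 1's lower leg becomes R2‖(R3+R4) = 13.69 kΩ, so V_mid = 26.7 × 13.69/85.29 = 4.285 V.
Stage 2 is itself unloaded: V_out = V_mid × R4/(R3+R4) = 4.285 × 18.0/21.30 = 3.62 V.

V_out ≈ 3.62 V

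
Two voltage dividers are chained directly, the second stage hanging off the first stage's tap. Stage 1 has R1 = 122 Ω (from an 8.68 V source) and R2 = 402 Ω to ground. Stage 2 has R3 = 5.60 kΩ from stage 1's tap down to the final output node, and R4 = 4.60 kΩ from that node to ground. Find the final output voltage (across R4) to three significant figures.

Stage 2 presents R3+R4 = 10200 Ω as a load on stage 1's tap.
Stage 1's lower leg becomes R2‖(R3+R4) = 386.8 Ω, so V_mid = 8.68 × 386.8/508.8 = 6.599 V.
Stage 2 is itself unloaded: V_out = V_mid × R4/(R3+R4) = 6.599 × 4600/10200 = 2.98 V.

V_out ≈ 2.98 V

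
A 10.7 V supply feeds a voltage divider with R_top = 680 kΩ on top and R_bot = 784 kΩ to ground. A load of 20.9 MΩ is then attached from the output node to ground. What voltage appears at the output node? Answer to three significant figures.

The load sits in parallel with R_bot: R_bot‖R_L = (784 × 20900) / (784 + 20900) = 755.7 kΩ.
V_out = 10.7 × 755.7 / (680 + 755.7) = 10.7 × 755.7/1436 = 5.63 V.

V_out ≈ 5.63 V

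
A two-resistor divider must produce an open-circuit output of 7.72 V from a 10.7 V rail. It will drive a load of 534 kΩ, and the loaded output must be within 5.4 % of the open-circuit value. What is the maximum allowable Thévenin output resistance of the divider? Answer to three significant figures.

R_th ≤ 30.5 kΩ

Loading drop = R_th/(R_th + R_L) ≤ 0.0540, so R_th ≤ R_L · ε/(1−ε) = 534 kΩ × 0.0540/0.9460 = 30.5 kΩ.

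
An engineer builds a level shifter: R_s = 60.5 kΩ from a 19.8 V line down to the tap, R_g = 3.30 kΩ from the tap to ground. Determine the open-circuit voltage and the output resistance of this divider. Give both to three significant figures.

V_th = 1.02 V, R_th = 3.13 kΩ

V_th is the open-circuit tap voltage: 19.8 × 3.30/(60.5 + 3.30) = 1.02 V.
With the supply zeroed, R_s and R_g appear in parallel from the tap: R_th = R_s‖R_g = (60.5 × 3.30)/63.80 = 3.13 kΩ.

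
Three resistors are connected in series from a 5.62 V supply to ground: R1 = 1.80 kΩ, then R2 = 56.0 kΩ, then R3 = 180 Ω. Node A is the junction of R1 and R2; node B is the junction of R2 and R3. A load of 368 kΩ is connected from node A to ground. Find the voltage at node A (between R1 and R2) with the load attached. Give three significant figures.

Below node A the series string R2+R3 = 56180 Ω sits in parallel with the 368000 Ω load: 48740 Ω.
V_A = 5.62 × 48740/(1800 + 48740) = 5.42 V.

V ≈ 5.42 V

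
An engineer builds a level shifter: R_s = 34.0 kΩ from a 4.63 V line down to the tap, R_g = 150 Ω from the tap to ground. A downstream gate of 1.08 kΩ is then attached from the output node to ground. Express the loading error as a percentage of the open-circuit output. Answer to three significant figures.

The divider's output (Thévenin) resistance is R_s‖R_g = 149.3 Ω.
Fractional drop under load = R_th/(R_th + R_L) = 149.3 / (149.3 + 1080) = 0.1215.
So the output falls by 12.1 %.

12.1 %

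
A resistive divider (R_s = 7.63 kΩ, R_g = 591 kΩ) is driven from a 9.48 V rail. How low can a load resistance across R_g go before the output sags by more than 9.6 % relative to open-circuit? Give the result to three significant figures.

R_L(min) ≈ 70.9 kΩ

Output resistance R_th = R_s‖R_g = (7.63 × 591)/598.6 = 7.533 kΩ.
The fractional drop is R_th/(R_th + R_L); requiring this ≤ 0.0960 gives R_L ≥ R_th(1/0.0960 − 1) = 7.533 × 9.417 = 70.9 kΩ.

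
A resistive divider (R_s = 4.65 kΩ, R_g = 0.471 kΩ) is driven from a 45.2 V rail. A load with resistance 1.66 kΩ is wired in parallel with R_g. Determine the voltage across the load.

V_out ≈ 3.31 V

The load sits in parallel with R_g: R_g‖R_L = (471 × 1660) / (471 + 1660) = 366.9 Ω.
V_out = 45.2 × 366.9 / (4650 + 366.9) = 45.2 × 366.9/5017 = 3.31 V.
(Unloaded it would have been 4.16 V.)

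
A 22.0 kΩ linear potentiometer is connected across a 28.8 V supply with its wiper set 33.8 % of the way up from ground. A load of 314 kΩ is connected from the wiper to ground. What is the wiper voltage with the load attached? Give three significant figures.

The wiper splits the pot into (1−α)R = 14.56 kΩ above and αR = 7.436 kΩ below.
Lower section ‖ load = 7.264 kΩ.
V_wiper = 28.8 × 7.264/(14.56 + 7.264) = 9.58 V.

V ≈ 9.58 V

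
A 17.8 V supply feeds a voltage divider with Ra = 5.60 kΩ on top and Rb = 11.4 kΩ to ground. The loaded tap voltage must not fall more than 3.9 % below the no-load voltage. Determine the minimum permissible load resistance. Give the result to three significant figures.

Output resistance R_th = Ra‖Rb = (5.60 × 11.4)/17.00 = 3.755 kΩ.
The fractional drop is R_th/(R_th + R_L); requiring this ≤ 0.0390 gives R_L ≥ R_th(1/0.0390 − 1) = 3.755 × 24.64 = 92.5 kΩ.

R_L(min) ≈ 92.5 kΩ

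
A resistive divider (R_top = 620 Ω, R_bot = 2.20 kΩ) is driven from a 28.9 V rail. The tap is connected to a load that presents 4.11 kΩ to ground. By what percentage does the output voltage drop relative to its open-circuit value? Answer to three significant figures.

10.5 %

Unloaded V = 28.9 × 2200/2820 = 22.546 V.
Loaded: R_bot‖R_L = 1433 Ω, giving V = 28.9 × 1433/2053 = 20.172 V.
Drop = (22.546 − 20.172) / 22.546 = 10.5 %.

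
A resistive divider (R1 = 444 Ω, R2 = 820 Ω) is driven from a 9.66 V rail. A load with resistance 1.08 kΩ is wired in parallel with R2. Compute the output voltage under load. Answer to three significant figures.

The load sits in parallel with R2: R2‖R_L = (820 × 1080) / (820 + 1080) = 466.1 Ω.
V_out = 9.66 × 466.1 / (444 + 466.1) = 9.66 × 466.1/910.1 = 4.95 V.

V_out ≈ 4.95 V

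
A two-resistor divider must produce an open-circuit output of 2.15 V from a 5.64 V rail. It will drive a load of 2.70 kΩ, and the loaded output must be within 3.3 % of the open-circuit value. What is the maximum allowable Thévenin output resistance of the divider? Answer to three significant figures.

Loading drop = R_th/(R_th + R_L) ≤ 0.0330, so R_th ≤ R_L · ε/(1−ε) = 2.70 kΩ × 0.0330/0.9670 = 92.1 Ω.
(Any R1, R2 with R2/(R1+R2) = 0.381 and R1‖R2 ≤ 92.1 Ω will meet the spec.)

R_th ≤ 92.1 Ω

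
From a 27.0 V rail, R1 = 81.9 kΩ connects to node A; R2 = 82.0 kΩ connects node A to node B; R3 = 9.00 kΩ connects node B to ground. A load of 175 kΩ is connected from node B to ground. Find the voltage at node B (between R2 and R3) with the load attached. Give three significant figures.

V ≈ 1.34 V

At node B, R3 is in parallel with the load: R3‖R_L = 8.560 kΩ.
Below node A the resistance is R2 + (R3‖R_L) = 90.56 kΩ, so V_A = 27.0 × 90.56/172.5 = 14.18 V.
Then V_B = V_A × (R3‖R_L)/(R2 + R3‖R_L) = 14.18 × 8.560/90.56 = 1.34 V.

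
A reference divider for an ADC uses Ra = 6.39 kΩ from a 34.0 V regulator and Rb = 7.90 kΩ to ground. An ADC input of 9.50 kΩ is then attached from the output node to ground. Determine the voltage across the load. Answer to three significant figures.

The load sits in parallel with Rb: Rb‖R_L = (7.90 × 9.50) / (7.90 + 9.50) = 4.313 kΩ.
V_out = 34.0 × 4.313 / (6.39 + 4.313) = 34.0 × 4.313/10.70 = 13.7 V.

V_out ≈ 13.7 V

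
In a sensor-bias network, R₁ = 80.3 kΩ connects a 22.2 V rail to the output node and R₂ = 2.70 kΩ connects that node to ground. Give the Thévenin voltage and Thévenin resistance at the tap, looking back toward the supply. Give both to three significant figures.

V_th is the open-circuit tap voltage: 22.2 × 2.70/(80.3 + 2.70) = 0.722 V.
With the supply zeroed, R₁ and R₂ appear in parallel from the tap: R_th = R₁‖R₂ = (80.3 × 2.70)/83.00 = 2.61 kΩ.

V_th = 0.722 V, R_th = 2.61 kΩ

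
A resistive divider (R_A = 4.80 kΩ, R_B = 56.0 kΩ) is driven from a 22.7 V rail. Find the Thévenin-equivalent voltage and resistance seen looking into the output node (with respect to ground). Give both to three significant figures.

V_th = 20.9 V, R_th = 4.42 kΩ

V_th is the open-circuit tap voltage: 22.7 × 56.0/(4.80 + 56.0) = 20.9 V.
With the supply zeroed, R_A and R_B appear in parallel from the tap: R_th = R_A‖R_B = (4.80 × 56.0)/60.80 = 4.42 kΩ.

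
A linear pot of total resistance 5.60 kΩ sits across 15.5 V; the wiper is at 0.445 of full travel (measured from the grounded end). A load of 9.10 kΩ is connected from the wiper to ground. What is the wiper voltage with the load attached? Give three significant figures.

The wiper splits the pot into (1−α)R = 3.108 kΩ above and αR = 2.492 kΩ below.
Lower section ‖ load = 1.956 kΩ.
V_wiper = 15.5 × 1.956/(3.108 + 1.956) = 5.99 V.

V ≈ 5.99 V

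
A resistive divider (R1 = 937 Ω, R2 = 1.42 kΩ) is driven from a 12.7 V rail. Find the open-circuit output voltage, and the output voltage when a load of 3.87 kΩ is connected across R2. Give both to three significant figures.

Unloaded: 7.65 V; loaded: 6.68 V

Open-circuit: V = 12.7 × 1420/(937 + 1420) = 7.65 V.
With the load, R2 becomes R2‖R_L = 1039 Ω, so V = 12.7 × 1039/1976 = 6.68 V.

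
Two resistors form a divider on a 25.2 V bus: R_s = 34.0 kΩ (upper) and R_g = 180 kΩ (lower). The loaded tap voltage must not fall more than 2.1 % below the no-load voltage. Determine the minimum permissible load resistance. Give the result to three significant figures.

R_L(min) ≈ 1.33 MΩ

Output resistance R_th = R_s‖R_g = (34.0 × 180)/214.0 = 28.60 kΩ.
The fractional drop is R_th/(R_th + R_L); requiring this ≤ 0.0210 gives R_L ≥ R_th(1/0.0210 − 1) = 28.60 × 46.62 = 1.33 MΩ.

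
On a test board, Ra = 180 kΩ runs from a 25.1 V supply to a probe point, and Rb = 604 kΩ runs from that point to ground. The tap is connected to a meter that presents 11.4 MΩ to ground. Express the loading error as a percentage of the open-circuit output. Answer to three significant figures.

1.20 %

The divider's output (Thévenin) resistance is Ra‖Rb = 138.7 kΩ.
Fractional drop under load = R_th/(R_th + R_L) = 138.7 / (138.7 + 11400) = 0.01202.
So the output falls by 1.20 %.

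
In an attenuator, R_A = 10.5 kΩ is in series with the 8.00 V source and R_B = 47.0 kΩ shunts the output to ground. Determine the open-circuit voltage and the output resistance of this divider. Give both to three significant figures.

V_th = 6.54 V, R_th = 8.58 kΩ

V_th is the open-circuit tap voltage: 8.00 × 47.0/(10.5 + 47.0) = 6.54 V.
With the supply zeroed, R_A and R_B appear in parallel from the tap: R_th = R_A‖R_B = (10.5 × 47.0)/57.50 = 8.58 kΩ.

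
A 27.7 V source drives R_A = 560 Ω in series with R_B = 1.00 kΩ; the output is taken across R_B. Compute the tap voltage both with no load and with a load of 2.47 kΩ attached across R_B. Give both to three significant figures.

Unloaded: 17.8 V; loaded: 15.5 V

Open-circuit: V = 27.7 × 1000/(560 + 1000) = 17.8 V.
With the load, R_B becomes R_B‖R_L = 711.8 Ω, so V = 27.7 × 711.8/1272 = 15.5 V.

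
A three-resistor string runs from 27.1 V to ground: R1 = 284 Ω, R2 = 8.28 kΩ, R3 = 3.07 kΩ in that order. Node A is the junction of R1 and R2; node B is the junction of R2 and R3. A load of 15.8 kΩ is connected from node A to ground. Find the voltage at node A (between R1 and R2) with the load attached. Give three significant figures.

V ≈ 26.0 V

Below node A the series string R2+R3 = 11350 Ω sits in parallel with the 15800 Ω load: 6605 Ω.
V_A = 27.1 × 6605/(284 + 6605) = 26.0 V.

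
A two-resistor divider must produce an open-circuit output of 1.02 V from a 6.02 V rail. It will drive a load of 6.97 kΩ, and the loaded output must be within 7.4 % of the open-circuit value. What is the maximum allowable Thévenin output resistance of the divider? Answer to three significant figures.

R_th ≤ 557 Ω

Loading drop = R_th/(R_th + R_L) ≤ 0.0740, so R_th ≤ R_L · ε/(1−ε) = 6.97 kΩ × 0.0740/0.9260 = 557 Ω.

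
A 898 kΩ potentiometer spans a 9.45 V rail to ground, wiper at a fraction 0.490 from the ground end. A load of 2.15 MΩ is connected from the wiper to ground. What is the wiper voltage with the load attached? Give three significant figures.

The wiper splits the pot into (1−α)R = 458.0 kΩ above and αR = 440.0 kΩ below.
Lower section ‖ load = 365.3 kΩ.
V_wiper = 9.45 × 365.3/(458.0 + 365.3) = 4.19 V.

V ≈ 4.19 V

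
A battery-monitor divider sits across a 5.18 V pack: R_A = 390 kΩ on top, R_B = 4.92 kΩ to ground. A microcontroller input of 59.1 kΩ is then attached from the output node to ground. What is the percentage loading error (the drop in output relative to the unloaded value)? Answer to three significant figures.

7.60 %

The divider's output (Thévenin) resistance is R_A‖R_B = 4.859 kΩ.
Fractional drop under load = R_th/(R_th + R_L) = 4.859 / (4.859 + 59.1) = 0.07597.
So the output falls by 7.60 %.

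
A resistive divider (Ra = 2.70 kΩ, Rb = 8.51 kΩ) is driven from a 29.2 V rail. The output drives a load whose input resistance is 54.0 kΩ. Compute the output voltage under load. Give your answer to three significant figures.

V_out ≈ 21.4 V

The load sits in parallel with Rb: Rb‖R_L = (8.51 × 54.0) / (8.51 + 54.0) = 7.351 kΩ.
V_out = 29.2 × 7.351 / (2.70 + 7.351) = 29.2 × 7.351/10.05 = 21.4 V.
(Unloaded it would have been 22.2 V.)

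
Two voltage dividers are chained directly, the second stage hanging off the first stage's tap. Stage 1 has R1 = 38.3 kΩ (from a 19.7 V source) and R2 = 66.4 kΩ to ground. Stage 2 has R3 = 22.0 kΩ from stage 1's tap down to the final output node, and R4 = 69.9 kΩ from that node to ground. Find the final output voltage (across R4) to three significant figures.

Stage 2 presents R3+R4 = 91.90 kΩ as a load on stage 1's tap.
Stage 1's lower leg becomes R2‖(R3+R4) = 38.55 kΩ, so V_mid = 19.7 × 38.55/76.85 = 9.882 V.
Stage 2 is itself unloaded: V_out = V_mid × R4/(R3+R4) = 9.882 × 69.9/91.90 = 7.52 V.

V_out ≈ 7.52 V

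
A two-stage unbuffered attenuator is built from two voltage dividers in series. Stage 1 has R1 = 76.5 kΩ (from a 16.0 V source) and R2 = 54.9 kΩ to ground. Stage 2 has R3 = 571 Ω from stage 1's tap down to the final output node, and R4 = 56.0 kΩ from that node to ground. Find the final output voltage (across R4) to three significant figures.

V_out ≈ 4.23 V

Stage 2 presents R3+R4 = 56570 Ω as a load on stage 1's tap.
Stage 1's lower leg becomes R2‖(R3+R4) = 27860 Ω, so V_mid = 16.0 × 27860/104400 = 4.272 V.
Stage 2 is itself unloaded: V_out = V_mid × R4/(R3+R4) = 4.272 × 56000/56570 = 4.23 V.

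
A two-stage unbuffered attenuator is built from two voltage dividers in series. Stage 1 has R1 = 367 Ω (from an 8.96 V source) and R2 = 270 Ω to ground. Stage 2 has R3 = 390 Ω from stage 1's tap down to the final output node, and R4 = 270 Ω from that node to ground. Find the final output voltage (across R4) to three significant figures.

V_out ≈ 1.26 V

Stage 2 presents R3+R4 = 660.0 Ω as a load on stage 1's tap.
Stage 1's lower leg becomes R2‖(R3+R4) = 191.6 Ω, so V_mid = 8.96 × 191.6/558.6 = 3.073 V.
Stage 2 is itself unloaded: V_out = V_mid × R4/(R3+R4) = 3.073 × 270/660.0 = 1.26 V.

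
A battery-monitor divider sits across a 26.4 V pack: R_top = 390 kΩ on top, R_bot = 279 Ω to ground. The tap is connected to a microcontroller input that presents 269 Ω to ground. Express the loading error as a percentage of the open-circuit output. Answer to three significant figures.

The divider's output (Thévenin) resistance is R_top‖R_bot = 278.8 Ω.
Fractional drop under load = R_th/(R_th + R_L) = 278.8 / (278.8 + 269) = 0.5089.
So the output falls by 50.9 %.

50.9 %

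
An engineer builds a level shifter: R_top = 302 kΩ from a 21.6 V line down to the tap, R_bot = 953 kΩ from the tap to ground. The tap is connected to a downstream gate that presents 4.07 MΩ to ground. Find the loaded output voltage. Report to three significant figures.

The load sits in parallel with R_bot: R_bot‖R_L = (953 × 4070) / (953 + 4070) = 772.2 kΩ.
V_out = 21.6 × 772.2 / (302 + 772.2) = 21.6 × 772.2/1074 = 15.5 V.
(Unloaded it would have been 16.4 V.)

V_out ≈ 15.5 V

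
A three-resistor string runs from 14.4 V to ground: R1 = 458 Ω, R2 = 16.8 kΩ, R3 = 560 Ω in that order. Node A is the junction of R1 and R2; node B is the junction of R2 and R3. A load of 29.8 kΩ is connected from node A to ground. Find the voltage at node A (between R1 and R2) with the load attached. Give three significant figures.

Below node A the series string R2+R3 = 17360 Ω sits in parallel with the 29800 Ω load: 10970 Ω.
V_A = 14.4 × 10970/(458 + 10970) = 13.8 V.

V ≈ 13.8 V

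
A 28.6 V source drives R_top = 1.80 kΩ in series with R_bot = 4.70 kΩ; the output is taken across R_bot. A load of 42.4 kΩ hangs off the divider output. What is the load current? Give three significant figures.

R_bot‖R_L = 4.231 kΩ; V_out = 28.6 × 4.231/6.031 = 20.06 V.
I_L = V_out / R_L = 20.06 / 42.4 kΩ = 0.473 mA.

I_L ≈ 0.473 mA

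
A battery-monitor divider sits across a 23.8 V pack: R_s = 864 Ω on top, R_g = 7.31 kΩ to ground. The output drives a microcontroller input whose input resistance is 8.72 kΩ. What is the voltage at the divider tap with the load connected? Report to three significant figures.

The load sits in parallel with R_g: R_g‖R_L = (7310 × 8720) / (7310 + 8720) = 3976 Ω.
V_out = 23.8 × 3976 / (864 + 3976) = 23.8 × 3976/4840 = 19.6 V.

V_out ≈ 19.6 V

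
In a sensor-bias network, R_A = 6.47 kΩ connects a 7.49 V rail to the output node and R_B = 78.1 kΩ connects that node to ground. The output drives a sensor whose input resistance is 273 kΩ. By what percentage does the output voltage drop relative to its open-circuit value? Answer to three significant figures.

The divider's output (Thévenin) resistance is R_A‖R_B = 5.975 kΩ.
Fractional drop under load = R_th/(R_th + R_L) = 5.975 / (5.975 + 273) = 0.02142.
So the output falls by 2.14 %.

2.14 %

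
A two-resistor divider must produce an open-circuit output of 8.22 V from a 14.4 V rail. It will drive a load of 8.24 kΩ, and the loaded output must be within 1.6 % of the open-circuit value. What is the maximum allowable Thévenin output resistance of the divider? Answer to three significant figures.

R_th ≤ 134 Ω

Loading drop = R_th/(R_th + R_L) ≤ 0.0160, so R_th ≤ R_L · ε/(1−ε) = 8.24 kΩ × 0.0160/0.9840 = 134 Ω.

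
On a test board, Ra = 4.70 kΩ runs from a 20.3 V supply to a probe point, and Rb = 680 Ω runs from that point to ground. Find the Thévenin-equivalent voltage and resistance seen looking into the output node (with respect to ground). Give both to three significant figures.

V_th = 2.57 V, R_th = 594 Ω

V_th is the open-circuit tap voltage: 20.3 × 680/(4700 + 680) = 2.57 V.
With the supply zeroed, Ra and Rb appear in parallel from the tap: R_th = Ra‖Rb = (4700 × 680)/5380 = 594 Ω.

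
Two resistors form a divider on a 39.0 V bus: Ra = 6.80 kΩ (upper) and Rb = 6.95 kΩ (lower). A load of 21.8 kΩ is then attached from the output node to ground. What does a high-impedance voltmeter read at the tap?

The load sits in parallel with Rb: Rb‖R_L = (6.95 × 21.8) / (6.95 + 21.8) = 5.270 kΩ.
V_out = 39.0 × 5.270 / (6.80 + 5.270) = 39.0 × 5.270/12.07 = 17.0 V.
(Unloaded it would have been 19.7 V.)

V_out ≈ 17.0 V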